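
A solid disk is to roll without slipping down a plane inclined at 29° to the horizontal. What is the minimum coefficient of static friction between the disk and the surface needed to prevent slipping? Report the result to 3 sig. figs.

For this body I = (1/2)MR², i.e. k = I/(MR²) = 0.5.
Newton's second law down the slope: Mg sinθ − f = Ma. The torque equation fR = Iα (with α = a/R) gives f = kMa.
These give a = g sinθ/(1+k) and the required friction f = kMg sinθ/(1+k).
With N = Mg cosθ, the no-slip condition f ≤ μN gives μ_min = f/N = k tanθ/(1+k).
μ_min = 0.5 × tan29° / 1.5 ≈ 0.185.

μ_min ≈ 0.185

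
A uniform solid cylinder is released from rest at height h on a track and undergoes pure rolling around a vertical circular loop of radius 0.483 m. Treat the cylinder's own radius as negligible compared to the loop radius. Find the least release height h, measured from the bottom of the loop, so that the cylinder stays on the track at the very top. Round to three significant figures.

The moment of inertia is (1/2)MR², giving k ≡ I/(MR²) = 0.5.
At the top, contact is just lost when gravity alone supplies the centripetal force: Mg = Mv_top²/r, i.e. v_top² = gr.
With ω = v/R, the kinetic energy at speed v is ½(1+k)Mv² = (3/4)Mv².
Energy conservation from release (height h) to the top (height 2r): Mgh = Mg(2r) + (3/4)M·gr.
Thus h_min = 2r + (1+k)r/2 = r(2 + 1.5/2) = 0.483 × 2.75 ≈ 1.33 m.

h_min ≈ 1.33 m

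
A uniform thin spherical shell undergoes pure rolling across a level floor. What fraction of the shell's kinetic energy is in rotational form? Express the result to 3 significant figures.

fraction ≈ 0.400

With I = (2/3)MR², the ratio k = I/(MR²) is 2/3.
Since ω = v/R, the translational part is ½Mv² and the rotational part is ½I(v/R)² = ½kMv²; the total is ½(1+k)Mv².
The rotational fraction is therefore k/(1+k) = (2/3)/1.667 ≈ 0.400.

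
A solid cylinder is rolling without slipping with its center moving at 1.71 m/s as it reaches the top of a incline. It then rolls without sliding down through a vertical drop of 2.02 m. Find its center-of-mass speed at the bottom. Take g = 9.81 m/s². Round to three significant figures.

For this body I = (1/2)MR², i.e. k = I/(MR²) = 0.5.
The rolling condition ω = v/R makes the rotational term ½I(v/R)² = ½kMv², so KE_total = ½(1+k)Mv² = (3/4)Mv².
Energy conservation: (3/4)Mv₀² + Mgh = (3/4)Mv², so v² = v₀² + 2gh/(1+k).
v = √(1.71² + 2×9.81×2.02/1.5) = √29.35 ≈ 5.42 m/s.

v ≈ 5.42 m/s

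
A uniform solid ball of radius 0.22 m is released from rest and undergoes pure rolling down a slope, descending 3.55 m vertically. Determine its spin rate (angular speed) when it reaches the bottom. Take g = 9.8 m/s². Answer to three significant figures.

ω ≈ 32.0 rad/s

Here I = (2/5)MR², so the shape factor k = I/(MR²) = 0.4.
The rolling condition ω = v/R makes the rotational term ½I(v/R)² = ½kMv², so KE_total = ½(1+k)Mv² = (7/10)Mv².
Energy conservation Mgh = ½(1+k)Mv² gives v = √(2gh/(1+k)) = √(2 × 9.8 × 3.55 / 1.4) = 7.05 m/s.
Then ω = v/R = 7.05 / 0.22 ≈ 32.0 rad/s.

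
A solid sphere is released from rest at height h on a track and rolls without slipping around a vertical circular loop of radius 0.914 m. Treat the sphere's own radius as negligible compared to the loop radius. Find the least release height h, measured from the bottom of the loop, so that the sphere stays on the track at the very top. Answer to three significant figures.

Here I = (2/5)MR², so the shape factor k = I/(MR²) = 0.4.
At the top of the loop, the minimum-contact condition is Mg = Mv_top²/r, so v_top² = gr.
With ω = v/R, the kinetic energy at speed v is ½(1+k)Mv² = (7/10)Mv².
Energy conservation from release (height h) to the top (height 2r): Mgh = Mg(2r) + (7/10)M·gr.
Thus h_min = 2r + (1+k)r/2 = r(2 + 1.4/2) = 0.914 × 2.7 ≈ 2.47 m.

h_min ≈ 2.47 m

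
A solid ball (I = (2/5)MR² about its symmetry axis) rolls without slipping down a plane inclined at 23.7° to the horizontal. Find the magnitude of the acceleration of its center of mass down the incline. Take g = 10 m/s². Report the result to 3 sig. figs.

For this body I = (2/5)MR², i.e. k = I/(MR²) = 0.4.
Newton's second law down the slope: Mg sinθ − f = Ma. The torque equation fR = Iα (with α = a/R) gives f = kMa.
Eliminating f: Mg sinθ = (1+k)Ma, so a = g sinθ/(1+k) = 10 × sin23.7° / 1.4 ≈ 2.87 m/s².

a ≈ 2.87 m/s²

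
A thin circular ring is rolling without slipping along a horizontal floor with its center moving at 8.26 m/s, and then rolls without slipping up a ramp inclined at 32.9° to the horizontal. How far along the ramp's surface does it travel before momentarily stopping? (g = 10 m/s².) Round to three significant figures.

For this body I = MR², i.e. k = I/(MR²) = 1.
Rolling without slipping gives ω = v/R, so the total kinetic energy is ½Mv² + ½Iω² = ½(1+k)Mv² = Mv².
Setting this equal to Mgh gives the vertical rise h = (1+k)v₀²/(2g) = 2×8.26²/(2×10) = 6.823 m.
The distance along the slope is d = h/sinθ = 6.823/sin32.9° ≈ 12.6 m.

d ≈ 12.6 m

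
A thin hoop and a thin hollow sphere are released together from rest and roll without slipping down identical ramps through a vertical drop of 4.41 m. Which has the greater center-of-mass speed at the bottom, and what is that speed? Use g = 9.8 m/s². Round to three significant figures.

the thin hollow sphere, at v ≈ 7.20 m/s

For rolling without slipping, Mgh = ½(1+k)Mv² where k = I/(MR²), so v = √(2gh/(1+k)).
Thin hoop: k = 1, giving v = √(2×9.8×4.41/2) = 6.574 m/s.
Thin hollow sphere: k = 2/3, giving v = √(2×9.8×4.41/1.667) = 7.201 m/s.
The smaller k wins: the thin hollow sphere, at ≈ 7.20 m/s.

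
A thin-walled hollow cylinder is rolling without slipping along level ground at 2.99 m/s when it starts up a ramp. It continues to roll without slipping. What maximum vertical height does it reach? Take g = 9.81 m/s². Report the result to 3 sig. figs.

Here I = MR², so the shape factor k = I/(MR²) = 1.
Since it rolls without slipping, ω = v/R and KE = ½Mv² + ½Iω² = ½(1+k)Mv² = Mv².
At the top the kinetic energy is zero, so Mv₀² = Mgh.
Thus h = (1+k)v₀²/(2g) = 2 × 2.99² / (2 × 9.81) ≈ 0.911 m.

h ≈ 0.911 m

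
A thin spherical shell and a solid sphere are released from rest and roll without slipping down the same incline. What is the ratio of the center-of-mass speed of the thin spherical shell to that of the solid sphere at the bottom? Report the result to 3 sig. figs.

v_ratio ≈ 0.917

Each satisfies Mgh = ½(1+k)Mv² with k = I/(MR²), so v ∝ 1/√(1+k).
For the thin spherical shell k = 2/3; for the solid sphere k = 0.4.
v₁/v₂ = √((1+k₂)/(1+k₁)) = √(1.4/1.667) ≈ 0.917.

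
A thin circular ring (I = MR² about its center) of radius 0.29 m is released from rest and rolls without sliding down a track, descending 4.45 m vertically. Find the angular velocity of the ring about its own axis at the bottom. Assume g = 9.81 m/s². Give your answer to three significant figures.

ω ≈ 22.8 rad/s

For this body I = MR², i.e. k = I/(MR²) = 1.
Pure rolling means v = ωR; then KE = ½Mv² + ½I(v/R)² = ½(1+k)Mv² = Mv².
Energy conservation Mgh = ½(1+k)Mv² gives v = √(2gh/(1+k)) = √(2 × 9.81 × 4.45 / 2) = 6.607 m/s.
The angular speed follows from ω = v/R = 6.607/0.29 ≈ 22.8 rad/s.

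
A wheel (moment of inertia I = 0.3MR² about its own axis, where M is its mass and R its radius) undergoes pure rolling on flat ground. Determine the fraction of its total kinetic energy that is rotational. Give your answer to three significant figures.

The moment of inertia is 0.3MR², giving k ≡ I/(MR²) = 0.3.
With ω = v/R, KE_trans = ½Mv² and KE_rot = ½Iω² = ½kMv², so KE_total = ½(1+k)Mv².
The rotational fraction is therefore k/(1+k) = 0.3/1.3 ≈ 0.231.

fraction ≈ 0.231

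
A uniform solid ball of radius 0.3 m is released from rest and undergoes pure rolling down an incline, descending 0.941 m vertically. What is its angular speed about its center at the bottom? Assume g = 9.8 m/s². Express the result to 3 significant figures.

For this body I = (2/5)MR², i.e. k = I/(MR²) = 0.4.
The rolling condition ω = v/R makes the rotational term ½I(v/R)² = ½kMv², so KE_total = ½(1+k)Mv² = (7/10)Mv².
Energy conservation Mgh = ½(1+k)Mv² gives v = √(2gh/(1+k)) = √(2 × 9.8 × 0.941 / 1.4) = 3.63 m/s.
The angular speed follows from ω = v/R = 3.63/0.3 ≈ 12.1 rad/s.

ω ≈ 12.1 rad/s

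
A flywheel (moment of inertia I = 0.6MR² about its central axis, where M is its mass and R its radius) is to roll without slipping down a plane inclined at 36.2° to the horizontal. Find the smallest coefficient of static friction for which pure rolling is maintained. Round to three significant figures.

For this body I = 0.6MR², i.e. k = I/(MR²) = 0.6.
Newton's second law down the slope: Mg sinθ − f = Ma. The torque equation fR = Iα (with α = a/R) gives f = kMa.
These give a = g sinθ/(1+k) and the required friction f = kMg sinθ/(1+k).
With N = Mg cosθ, the no-slip condition f ≤ μN gives μ_min = f/N = k tanθ/(1+k).
μ_min = 0.6 × tan36.2° / 1.6 ≈ 0.274.

μ_min ≈ 0.274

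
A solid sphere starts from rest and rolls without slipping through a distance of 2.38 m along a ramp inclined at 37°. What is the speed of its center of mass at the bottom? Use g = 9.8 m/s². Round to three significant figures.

Here I = (2/5)MR², so the shape factor k = I/(MR²) = 0.4.
Pure rolling means v = ωR; then KE = ½Mv² + ½I(v/R)² = ½(1+k)Mv² = (7/10)Mv².
The vertical drop is h = L sinθ = 2.38 × sin37° = 1.432 m.
Setting Mgh = (7/10)Mv² gives v = √(2gh/(1+k)) = √(2·9.8·1.432/1.4) ≈ 4.48 m/s.

v ≈ 4.48 m/s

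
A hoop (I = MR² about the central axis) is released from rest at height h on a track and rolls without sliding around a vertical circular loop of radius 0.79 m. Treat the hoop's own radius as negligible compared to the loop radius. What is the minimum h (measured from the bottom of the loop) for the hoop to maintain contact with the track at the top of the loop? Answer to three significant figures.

Here I = MR², so the shape factor k = I/(MR²) = 1.
At the top of the loop, the minimum-contact condition is Mg = Mv_top²/r, so v_top² = gr.
With ω = v/R, the kinetic energy at speed v is ½(1+k)Mv² = Mv².
Energy conservation from release (height h) to the top (height 2r): Mgh = Mg(2r) + M·gr.
Thus h_min = 2r + (1+k)r/2 = r(2 + 2/2) = 0.79 × 3 ≈ 2.37 m.

h_min ≈ 2.37 m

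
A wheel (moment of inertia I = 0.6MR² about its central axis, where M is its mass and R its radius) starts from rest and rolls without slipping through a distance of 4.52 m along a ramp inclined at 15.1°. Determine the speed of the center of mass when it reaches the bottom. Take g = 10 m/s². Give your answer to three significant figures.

v ≈ 3.84 m/s

For this body I = 0.6MR², i.e. k = I/(MR²) = 0.6.
The rolling condition ω = v/R makes the rotational term ½I(v/R)² = ½kMv², so KE_total = ½(1+k)Mv² = (4/5)Mv².
The vertical drop is h = L sinθ = 4.52 × sin15.1° = 1.177 m.
Setting Mgh = (4/5)Mv² gives v = √(2gh/(1+k)) = √(2·10·1.177/1.6) ≈ 3.84 m/s.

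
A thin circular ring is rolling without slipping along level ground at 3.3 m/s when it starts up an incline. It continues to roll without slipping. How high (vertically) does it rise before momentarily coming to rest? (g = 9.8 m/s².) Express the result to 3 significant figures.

h ≈ 1.11 m

The moment of inertia is MR², giving k ≡ I/(MR²) = 1.
The rolling condition ω = v/R makes the rotational term ½I(v/R)² = ½kMv², so KE_total = ½(1+k)Mv² = Mv².
All of this converts to potential energy at the highest point: Mv₀² = Mgh.
Thus h = (1+k)v₀²/(2g) = 2 × 3.3² / (2 × 9.8) ≈ 1.11 m.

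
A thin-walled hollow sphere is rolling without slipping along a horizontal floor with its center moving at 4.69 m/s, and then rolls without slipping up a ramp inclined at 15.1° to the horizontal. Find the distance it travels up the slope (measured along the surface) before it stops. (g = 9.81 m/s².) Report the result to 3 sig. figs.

d ≈ 7.17 m

For this body I = (2/3)MR², i.e. k = I/(MR²) = 2/3.
Since it rolls without slipping, ω = v/R and KE = ½Mv² + ½Iω² = ½(1+k)Mv² = (5/6)Mv².
Setting this equal to Mgh gives the vertical rise h = (1+k)v₀²/(2g) = 1.667×4.69²/(2×9.81) = 1.869 m.
Along the incline, d = h/sinθ = 1.869/sin15.1° ≈ 7.17 m.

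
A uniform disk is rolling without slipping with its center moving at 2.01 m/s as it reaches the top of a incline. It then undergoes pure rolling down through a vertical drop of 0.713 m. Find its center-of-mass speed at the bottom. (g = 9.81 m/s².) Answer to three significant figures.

v ≈ 3.66 m/s

For this body I = (1/2)MR², i.e. k = I/(MR²) = 0.5.
The rolling condition ω = v/R makes the rotational term ½I(v/R)² = ½kMv², so KE_total = ½(1+k)Mv² = (3/4)Mv².
Energy conservation: (3/4)Mv₀² + Mgh = (3/4)Mv², so v² = v₀² + 2gh/(1+k).
v = √(2.01² + 2×9.81×0.713/1.5) = √13.37 ≈ 3.66 m/s.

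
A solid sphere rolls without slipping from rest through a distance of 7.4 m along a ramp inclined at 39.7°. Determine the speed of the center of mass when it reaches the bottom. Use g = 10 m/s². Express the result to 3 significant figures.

v ≈ 8.22 m/s

For this body I = (2/5)MR², i.e. k = I/(MR²) = 0.4.
The rolling condition ω = v/R makes the rotational term ½I(v/R)² = ½kMv², so KE_total = ½(1+k)Mv² = (7/10)Mv².
The vertical drop is h = L sinθ = 7.4 × sin39.7° = 4.727 m.
Energy conservation: Mgh = (7/10)Mv², so v = √(2gh/(1+k)) = √(2 × 10 × 4.727 / 1.4) ≈ 8.22 m/s.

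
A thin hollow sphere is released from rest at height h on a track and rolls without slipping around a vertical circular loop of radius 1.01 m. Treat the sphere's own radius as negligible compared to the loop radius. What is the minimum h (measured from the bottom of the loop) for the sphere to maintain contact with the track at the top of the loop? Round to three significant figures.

h_min ≈ 2.86 m

With I = (2/3)MR², the ratio k = I/(MR²) is 2/3.
At the top of the loop, the minimum-contact condition is Mg = Mv_top²/r, so v_top² = gr.
With ω = v/R, the kinetic energy at speed v is ½(1+k)Mv² = (5/6)Mv².
Energy conservation from release (height h) to the top (height 2r): Mgh = Mg(2r) + (5/6)M·gr.
Thus h_min = 2r + (1+k)r/2 = r(2 + 1.667/2) = 1.01 × 2.833 ≈ 2.86 m.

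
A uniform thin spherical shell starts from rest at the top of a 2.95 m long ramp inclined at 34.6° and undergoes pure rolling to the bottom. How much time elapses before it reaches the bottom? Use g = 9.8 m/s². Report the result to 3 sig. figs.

t ≈ 1.33 s

With I = (2/3)MR², the ratio k = I/(MR²) is 2/3.
Newton's second law down the slope: Mg sinθ − f = Ma. The torque equation fR = Iα (with α = a/R) gives f = kMa.
Hence a = g sinθ/(1+k) = 9.8×sin34.6°/1.667 = 3.339 m/s².
Starting from rest, L = ½at², so t = √(2L/a) = √(2×2.95/3.339) ≈ 1.33 s.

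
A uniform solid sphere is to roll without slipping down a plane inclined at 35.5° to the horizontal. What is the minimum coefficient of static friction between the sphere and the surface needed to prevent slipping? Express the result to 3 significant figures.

μ_min ≈ 0.204

The moment of inertia is (2/5)MR², giving k ≡ I/(MR²) = 0.4.
Along the incline Mg sinθ − f = Ma, and torque about the center fR = Iα = kMR²(a/R) gives f = kMa.
These give a = g sinθ/(1+k) and the required friction f = kMg sinθ/(1+k).
The normal force is N = Mg cosθ, so μ_min = f/N = k tanθ/(1+k).
μ_min = 0.4 × tan35.5° / 1.4 ≈ 0.204.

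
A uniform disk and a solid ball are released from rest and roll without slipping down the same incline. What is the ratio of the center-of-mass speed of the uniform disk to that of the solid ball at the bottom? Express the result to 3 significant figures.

Each satisfies Mgh = ½(1+k)Mv² with k = I/(MR²), so v ∝ 1/√(1+k).
For the uniform disk k = 0.5; for the solid ball k = 0.4.
v₁/v₂ = √((1+k₂)/(1+k₁)) = √(1.4/1.5) ≈ 0.966.

v_ratio ≈ 0.966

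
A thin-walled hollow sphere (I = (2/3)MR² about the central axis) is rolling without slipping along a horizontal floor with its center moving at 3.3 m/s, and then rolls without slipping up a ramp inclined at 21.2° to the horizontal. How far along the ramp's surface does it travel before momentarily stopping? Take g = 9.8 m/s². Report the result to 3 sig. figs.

d ≈ 2.56 m

For this body I = (2/3)MR², i.e. k = I/(MR²) = 2/3.
Rolling without slipping gives ω = v/R, so the total kinetic energy is ½Mv² + ½Iω² = ½(1+k)Mv² = (5/6)Mv².
Setting this equal to Mgh gives the vertical rise h = (1+k)v₀²/(2g) = 1.667×3.3²/(2×9.8) = 0.926 m.
The distance along the slope is d = h/sinθ = 0.926/sin21.2° ≈ 2.56 m.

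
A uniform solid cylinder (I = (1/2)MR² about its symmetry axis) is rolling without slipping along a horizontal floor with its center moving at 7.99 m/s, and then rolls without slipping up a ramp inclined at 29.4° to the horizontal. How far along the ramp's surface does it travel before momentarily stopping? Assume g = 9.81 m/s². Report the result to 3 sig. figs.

Here I = (1/2)MR², so the shape factor k = I/(MR²) = 0.5.
The rolling condition ω = v/R makes the rotational term ½I(v/R)² = ½kMv², so KE_total = ½(1+k)Mv² = (3/4)Mv².
Setting this equal to Mgh gives the vertical rise h = (1+k)v₀²/(2g) = 1.5×7.99²/(2×9.81) = 4.881 m.
The distance along the slope is d = h/sinθ = 4.881/sin29.4° ≈ 9.94 m.

d ≈ 9.94 m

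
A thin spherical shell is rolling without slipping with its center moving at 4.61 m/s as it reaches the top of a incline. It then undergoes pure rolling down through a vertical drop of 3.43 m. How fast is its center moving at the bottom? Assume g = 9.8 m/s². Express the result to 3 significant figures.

v ≈ 7.85 m/s

For this body I = (2/3)MR², i.e. k = I/(MR²) = 2/3.
The rolling condition ω = v/R makes the rotational term ½I(v/R)² = ½kMv², so KE_total = ½(1+k)Mv² = (5/6)Mv².
Conserving energy between top and bottom: (5/6)Mv² = (5/6)Mv₀² + Mgh, hence v² = v₀² + 2gh/(1+k).
v = √(4.61² + 2×9.8×3.43/1.667) = √61.59 ≈ 7.85 m/s.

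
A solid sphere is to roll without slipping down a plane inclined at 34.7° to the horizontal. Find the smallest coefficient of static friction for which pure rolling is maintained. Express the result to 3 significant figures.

μ_min ≈ 0.198

With I = (2/5)MR², the ratio k = I/(MR²) is 0.4.
Translational: Mg sinθ − f = Ma. Rotational about the CM: fR = Iα = kMRa, so f = kMa.
These give a = g sinθ/(1+k) and the required friction f = kMg sinθ/(1+k).
With N = Mg cosθ, the no-slip condition f ≤ μN gives μ_min = f/N = k tanθ/(1+k).
μ_min = 0.4 × tan34.7° / 1.4 ≈ 0.198.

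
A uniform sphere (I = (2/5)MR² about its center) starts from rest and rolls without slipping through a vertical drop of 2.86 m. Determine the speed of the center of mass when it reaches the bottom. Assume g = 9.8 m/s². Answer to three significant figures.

Here I = (2/5)MR², so the shape factor k = I/(MR²) = 0.4.
Rolling without slipping gives ω = v/R, so the total kinetic energy is ½Mv² + ½Iω² = ½(1+k)Mv² = (7/10)Mv².
Energy conservation: Mgh = (7/10)Mv², so v = √(2gh/(1+k)) = √(2 × 9.8 × 2.86 / 1.4) ≈ 6.33 m/s.

v ≈ 6.33 m/s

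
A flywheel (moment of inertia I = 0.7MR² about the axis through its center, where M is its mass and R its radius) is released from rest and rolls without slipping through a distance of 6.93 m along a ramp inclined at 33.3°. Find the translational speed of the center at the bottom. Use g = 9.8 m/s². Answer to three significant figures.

With I = 0.7MR², the ratio k = I/(MR²) is 0.7.
Rolling without slipping gives ω = v/R, so the total kinetic energy is ½Mv² + ½Iω² = ½(1+k)Mv² = (17/20)Mv².
The vertical drop is h = L sinθ = 6.93 × sin33.3° = 3.805 m.
Energy conservation: Mgh = (17/20)Mv², so v = √(2gh/(1+k)) = √(2 × 9.8 × 3.805 / 1.7) ≈ 6.62 m/s.

v ≈ 6.62 m/s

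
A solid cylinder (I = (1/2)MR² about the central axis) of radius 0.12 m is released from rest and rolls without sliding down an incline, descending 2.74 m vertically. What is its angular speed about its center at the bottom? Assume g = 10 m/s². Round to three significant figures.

For this body I = (1/2)MR², i.e. k = I/(MR²) = 0.5.
Rolling without slipping gives ω = v/R, so the total kinetic energy is ½Mv² + ½Iω² = ½(1+k)Mv² = (3/4)Mv².
Energy conservation Mgh = ½(1+k)Mv² gives v = √(2gh/(1+k)) = √(2 × 10 × 2.74 / 1.5) = 6.044 m/s.
The angular speed follows from ω = v/R = 6.044/0.12 ≈ 50.4 rad/s.

ω ≈ 50.4 rad/s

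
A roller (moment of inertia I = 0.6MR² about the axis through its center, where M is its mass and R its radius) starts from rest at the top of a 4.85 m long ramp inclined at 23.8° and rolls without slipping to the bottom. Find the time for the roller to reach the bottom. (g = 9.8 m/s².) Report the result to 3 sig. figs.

The moment of inertia is 0.6MR², giving k ≡ I/(MR²) = 0.6.
Along the incline Mg sinθ − f = Ma, and torque about the center fR = Iα = kMR²(a/R) gives f = kMa.
Hence a = g sinθ/(1+k) = 9.8×sin23.8°/1.6 = 2.472 m/s².
Starting from rest, L = ½at², so t = √(2L/a) = √(2×4.85/2.472) ≈ 1.98 s.

t ≈ 1.98 s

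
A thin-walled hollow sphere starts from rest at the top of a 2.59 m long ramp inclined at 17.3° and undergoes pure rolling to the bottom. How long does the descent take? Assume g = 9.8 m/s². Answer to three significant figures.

With I = (2/3)MR², the ratio k = I/(MR²) is 2/3.
Along the incline Mg sinθ − f = Ma, and torque about the center fR = Iα = kMR²(a/R) gives f = kMa.
Hence a = g sinθ/(1+k) = 9.8×sin17.3°/1.667 = 1.749 m/s².
With constant a from rest, t = √(2L/a) = √(2·2.59/1.749) ≈ 1.72 s.

t ≈ 1.72 s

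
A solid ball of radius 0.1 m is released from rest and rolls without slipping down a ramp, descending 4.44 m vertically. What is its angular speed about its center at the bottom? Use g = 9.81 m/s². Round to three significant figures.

The moment of inertia is (2/5)MR², giving k ≡ I/(MR²) = 0.4.
Pure rolling means v = ωR; then KE = ½Mv² + ½I(v/R)² = ½(1+k)Mv² = (7/10)Mv².
Energy conservation Mgh = ½(1+k)Mv² gives v = √(2gh/(1+k)) = √(2 × 9.81 × 4.44 / 1.4) = 7.888 m/s.
The angular speed follows from ω = v/R = 7.888/0.1 ≈ 78.9 rad/s.

ω ≈ 78.9 rad/s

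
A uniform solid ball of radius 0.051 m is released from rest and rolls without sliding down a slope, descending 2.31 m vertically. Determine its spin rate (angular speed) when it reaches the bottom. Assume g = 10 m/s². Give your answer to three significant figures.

The moment of inertia is (2/5)MR², giving k ≡ I/(MR²) = 0.4.
Since it rolls without slipping, ω = v/R and KE = ½Mv² + ½Iω² = ½(1+k)Mv² = (7/10)Mv².
Energy conservation Mgh = ½(1+k)Mv² gives v = √(2gh/(1+k)) = √(2 × 10 × 2.31 / 1.4) = 5.745 m/s.
The angular speed follows from ω = v/R = 5.745/0.051 ≈ 113 rad/s.

ω ≈ 113 rad/s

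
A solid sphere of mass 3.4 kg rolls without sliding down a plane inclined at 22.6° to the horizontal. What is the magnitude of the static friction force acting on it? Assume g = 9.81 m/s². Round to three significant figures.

f ≈ 3.66 N

The moment of inertia is (2/5)MR², giving k ≡ I/(MR²) = 0.4.
Translational: Mg sinθ − f = Ma. Rotational about the CM: fR = Iα = kMRa, so f = kMa.
Combining, a = g sinθ/(1+k) and f = kMa = kMg sinθ/(1+k).
f = 0.4 × 3.4 × 9.81 × sin22.6° / 1.4 ≈ 3.66 N.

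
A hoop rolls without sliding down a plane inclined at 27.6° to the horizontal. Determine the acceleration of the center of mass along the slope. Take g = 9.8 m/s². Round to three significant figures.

a ≈ 2.27 m/s²

With I = MR², the ratio k = I/(MR²) is 1.
Translational: Mg sinθ − f = Ma. Rotational about the CM: fR = Iα = kMRa, so f = kMa.
Eliminating f: Mg sinθ = (1+k)Ma, so a = g sinθ/(1+k) = 9.8 × sin27.6° / 2 ≈ 2.27 m/s².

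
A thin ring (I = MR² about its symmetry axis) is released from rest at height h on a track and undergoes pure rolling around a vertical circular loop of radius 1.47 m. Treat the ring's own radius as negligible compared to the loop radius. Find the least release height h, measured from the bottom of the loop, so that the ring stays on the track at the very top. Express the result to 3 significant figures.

Here I = MR², so the shape factor k = I/(MR²) = 1.
At the top, contact is just lost when gravity alone supplies the centripetal force: Mg = Mv_top²/r, i.e. v_top² = gr.
With ω = v/R, the kinetic energy at speed v is ½(1+k)Mv² = Mv².
Energy conservation from release (height h) to the top (height 2r): Mgh = Mg(2r) + M·gr.
Thus h_min = 2r + (1+k)r/2 = r(2 + 2/2) = 1.47 × 3 ≈ 4.41 m.

h_min ≈ 4.41 m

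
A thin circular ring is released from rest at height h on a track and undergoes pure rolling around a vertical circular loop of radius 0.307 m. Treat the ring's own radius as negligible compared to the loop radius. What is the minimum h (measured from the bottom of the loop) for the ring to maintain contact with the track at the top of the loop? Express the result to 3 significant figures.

h_min ≈ 0.921 m

With I = MR², the ratio k = I/(MR²) is 1.
At the top of the loop, the minimum-contact condition is Mg = Mv_top²/r, so v_top² = gr.
With ω = v/R, the kinetic energy at speed v is ½(1+k)Mv² = Mv².
Energy conservation from release (height h) to the top (height 2r): Mgh = Mg(2r) + M·gr.
Thus h_min = 2r + (1+k)r/2 = r(2 + 2/2) = 0.307 × 3 ≈ 0.921 m.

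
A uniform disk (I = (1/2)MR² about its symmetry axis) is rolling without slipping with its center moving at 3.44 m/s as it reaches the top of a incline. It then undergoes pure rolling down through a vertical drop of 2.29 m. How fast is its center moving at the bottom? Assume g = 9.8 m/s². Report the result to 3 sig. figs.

For this body I = (1/2)MR², i.e. k = I/(MR²) = 0.5.
Pure rolling means v = ωR; then KE = ½Mv² + ½I(v/R)² = ½(1+k)Mv² = (3/4)Mv².
Energy conservation: (3/4)Mv₀² + Mgh = (3/4)Mv², so v² = v₀² + 2gh/(1+k).
v = √(3.44² + 2×9.8×2.29/1.5) = √41.76 ≈ 6.46 m/s.

v ≈ 6.46 m/s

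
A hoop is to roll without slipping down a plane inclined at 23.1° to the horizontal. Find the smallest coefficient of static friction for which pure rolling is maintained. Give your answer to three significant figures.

With I = MR², the ratio k = I/(MR²) is 1.
Newton's second law down the slope: Mg sinθ − f = Ma. The torque equation fR = Iα (with α = a/R) gives f = kMa.
These give a = g sinθ/(1+k) and the required friction f = kMg sinθ/(1+k).
The normal force is N = Mg cosθ, so μ_min = f/N = k tanθ/(1+k).
μ_min = 1 × tan23.1° / 2 ≈ 0.213.

μ_min ≈ 0.213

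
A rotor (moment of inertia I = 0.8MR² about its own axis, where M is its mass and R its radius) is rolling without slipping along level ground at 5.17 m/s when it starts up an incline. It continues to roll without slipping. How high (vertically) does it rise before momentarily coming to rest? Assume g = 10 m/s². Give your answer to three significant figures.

h ≈ 2.41 m

The moment of inertia is 0.8MR², giving k ≡ I/(MR²) = 0.8.
The rolling condition ω = v/R makes the rotational term ½I(v/R)² = ½kMv², so KE_total = ½(1+k)Mv² = (9/10)Mv².
At the top the kinetic energy is zero, so (9/10)Mv₀² = Mgh.
Thus h = (1+k)v₀²/(2g) = 1.8 × 5.17² / (2 × 10) ≈ 2.41 m.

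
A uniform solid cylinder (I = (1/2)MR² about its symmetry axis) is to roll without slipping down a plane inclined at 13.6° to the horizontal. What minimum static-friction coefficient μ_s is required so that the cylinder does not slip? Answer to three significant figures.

With I = (1/2)MR², the ratio k = I/(MR²) is 0.5.
Newton's second law down the slope: Mg sinθ − f = Ma. The torque equation fR = Iα (with α = a/R) gives f = kMa.
These give a = g sinθ/(1+k) and the required friction f = kMg sinθ/(1+k).
With N = Mg cosθ, the no-slip condition f ≤ μN gives μ_min = f/N = k tanθ/(1+k).
μ_min = 0.5 × tan13.6° / 1.5 ≈ 0.0806.

μ_min ≈ 0.0806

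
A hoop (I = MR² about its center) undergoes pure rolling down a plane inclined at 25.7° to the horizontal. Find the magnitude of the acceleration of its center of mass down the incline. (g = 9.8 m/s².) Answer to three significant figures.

a ≈ 2.12 m/s²

Here I = MR², so the shape factor k = I/(MR²) = 1.
Along the incline Mg sinθ − f = Ma, and torque about the center fR = Iα = kMR²(a/R) gives f = kMa.
Eliminating f: Mg sinθ = (1+k)Ma, so a = g sinθ/(1+k) = 9.8 × sin25.7° / 2 ≈ 2.12 m/s².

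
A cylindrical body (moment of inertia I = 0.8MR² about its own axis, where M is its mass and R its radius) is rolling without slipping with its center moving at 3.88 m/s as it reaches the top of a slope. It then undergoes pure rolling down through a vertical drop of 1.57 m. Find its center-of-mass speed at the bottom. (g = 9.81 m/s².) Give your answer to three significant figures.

v ≈ 5.67 m/s

The moment of inertia is 0.8MR², giving k ≡ I/(MR²) = 0.8.
The rolling condition ω = v/R makes the rotational term ½I(v/R)² = ½kMv², so KE_total = ½(1+k)Mv² = (9/10)Mv².
Energy conservation: (9/10)Mv₀² + Mgh = (9/10)Mv², so v² = v₀² + 2gh/(1+k).
v = √(3.88² + 2×9.81×1.57/1.8) = √32.17 ≈ 5.67 m/s.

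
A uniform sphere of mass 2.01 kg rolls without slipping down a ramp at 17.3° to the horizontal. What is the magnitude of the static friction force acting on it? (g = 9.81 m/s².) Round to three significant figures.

f ≈ 1.68 N

Here I = (2/5)MR², so the shape factor k = I/(MR²) = 0.4.
Along the incline Mg sinθ − f = Ma, and torque about the center fR = Iα = kMR²(a/R) gives f = kMa.
Combining, a = g sinθ/(1+k) and f = kMa = kMg sinθ/(1+k).
f = 0.4 × 2.01 × 9.81 × sin17.3° / 1.4 ≈ 1.68 N.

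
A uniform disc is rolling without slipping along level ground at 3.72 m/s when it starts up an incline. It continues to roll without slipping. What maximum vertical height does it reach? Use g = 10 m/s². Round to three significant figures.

h ≈ 1.04 m

Here I = (1/2)MR², so the shape factor k = I/(MR²) = 0.5.
The rolling condition ω = v/R makes the rotational term ½I(v/R)² = ½kMv², so KE_total = ½(1+k)Mv² = (3/4)Mv².
All of this converts to potential energy at the highest point: (3/4)Mv₀² = Mgh.
Thus h = (1+k)v₀²/(2g) = 1.5 × 3.72² / (2 × 10) ≈ 1.04 m.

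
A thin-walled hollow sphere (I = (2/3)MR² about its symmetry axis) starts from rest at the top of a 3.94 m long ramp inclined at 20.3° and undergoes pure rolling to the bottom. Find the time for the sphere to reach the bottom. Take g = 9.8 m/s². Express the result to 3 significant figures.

For this body I = (2/3)MR², i.e. k = I/(MR²) = 2/3.
Along the incline Mg sinθ − f = Ma, and torque about the center fR = Iα = kMR²(a/R) gives f = kMa.
Hence a = g sinθ/(1+k) = 9.8×sin20.3°/1.667 = 2.04 m/s².
With constant a from rest, t = √(2L/a) = √(2·3.94/2.04) ≈ 1.97 s.

t ≈ 1.97 s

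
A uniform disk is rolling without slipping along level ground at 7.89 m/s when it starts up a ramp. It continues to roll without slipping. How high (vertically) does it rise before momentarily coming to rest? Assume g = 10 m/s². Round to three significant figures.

Here I = (1/2)MR², so the shape factor k = I/(MR²) = 0.5.
Pure rolling means v = ωR; then KE = ½Mv² + ½I(v/R)² = ½(1+k)Mv² = (3/4)Mv².
At the top the kinetic energy is zero, so (3/4)Mv₀² = Mgh.
Thus h = (1+k)v₀²/(2g) = 1.5 × 7.89² / (2 × 10) ≈ 4.67 m.

h ≈ 4.67 m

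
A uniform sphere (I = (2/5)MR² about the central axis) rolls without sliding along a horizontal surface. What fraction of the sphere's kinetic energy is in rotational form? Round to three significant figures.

The moment of inertia is (2/5)MR², giving k ≡ I/(MR²) = 0.4.
Since ω = v/R, the translational part is ½Mv² and the rotational part is ½I(v/R)² = ½kMv²; the total is ½(1+k)Mv².
The rotational fraction is therefore k/(1+k) = 0.4/1.4 ≈ 0.286.

fraction ≈ 0.286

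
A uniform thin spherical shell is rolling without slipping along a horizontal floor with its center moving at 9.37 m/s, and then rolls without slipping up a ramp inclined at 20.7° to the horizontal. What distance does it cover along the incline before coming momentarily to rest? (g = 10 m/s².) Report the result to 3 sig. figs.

For this body I = (2/3)MR², i.e. k = I/(MR²) = 2/3.
Rolling without slipping gives ω = v/R, so the total kinetic energy is ½Mv² + ½Iω² = ½(1+k)Mv² = (5/6)Mv².
Setting this equal to Mgh gives the vertical rise h = (1+k)v₀²/(2g) = 1.667×9.37²/(2×10) = 7.316 m.
The distance along the slope is d = h/sinθ = 7.316/sin20.7° ≈ 20.7 m.

d ≈ 20.7 m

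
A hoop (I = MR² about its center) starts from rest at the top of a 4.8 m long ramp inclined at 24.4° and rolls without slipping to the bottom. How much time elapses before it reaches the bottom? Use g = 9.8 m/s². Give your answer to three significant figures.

With I = MR², the ratio k = I/(MR²) is 1.
Translational: Mg sinθ − f = Ma. Rotational about the CM: fR = Iα = kMRa, so f = kMa.
Hence a = g sinθ/(1+k) = 9.8×sin24.4°/2 = 2.024 m/s².
Starting from rest, L = ½at², so t = √(2L/a) = √(2×4.8/2.024) ≈ 2.18 s.

t ≈ 2.18 s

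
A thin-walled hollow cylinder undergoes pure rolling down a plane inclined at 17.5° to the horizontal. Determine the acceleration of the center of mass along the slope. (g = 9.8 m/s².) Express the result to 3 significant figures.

For this body I = MR², i.e. k = I/(MR²) = 1.
Translational: Mg sinθ − f = Ma. Rotational about the CM: fR = Iα = kMRa, so f = kMa.
Eliminating f: Mg sinθ = (1+k)Ma, so a = g sinθ/(1+k) = 9.8 × sin17.5° / 2 ≈ 1.47 m/s².

a ≈ 1.47 m/s²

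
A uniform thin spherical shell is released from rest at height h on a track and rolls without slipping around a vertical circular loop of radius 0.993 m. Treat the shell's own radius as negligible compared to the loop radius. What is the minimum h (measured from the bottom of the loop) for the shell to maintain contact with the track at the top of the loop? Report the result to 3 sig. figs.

The moment of inertia is (2/3)MR², giving k ≡ I/(MR²) = 2/3.
At the top of the loop, the minimum-contact condition is Mg = Mv_top²/r, so v_top² = gr.
With ω = v/R, the kinetic energy at speed v is ½(1+k)Mv² = (5/6)Mv².
Energy conservation from release (height h) to the top (height 2r): Mgh = Mg(2r) + (5/6)M·gr.
Thus h_min = 2r + (1+k)r/2 = r(2 + 1.667/2) = 0.993 × 2.833 ≈ 2.81 m.

h_min ≈ 2.81 m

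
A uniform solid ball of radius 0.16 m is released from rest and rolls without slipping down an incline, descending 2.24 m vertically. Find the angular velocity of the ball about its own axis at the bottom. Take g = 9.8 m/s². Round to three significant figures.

ω ≈ 35.0 rad/s

The moment of inertia is (2/5)MR², giving k ≡ I/(MR²) = 0.4.
Since it rolls without slipping, ω = v/R and KE = ½Mv² + ½Iω² = ½(1+k)Mv² = (7/10)Mv².
Energy conservation Mgh = ½(1+k)Mv² gives v = √(2gh/(1+k)) = √(2 × 9.8 × 2.24 / 1.4) = 5.6 m/s.
Then ω = v/R = 5.6 / 0.16 ≈ 35.0 rad/s.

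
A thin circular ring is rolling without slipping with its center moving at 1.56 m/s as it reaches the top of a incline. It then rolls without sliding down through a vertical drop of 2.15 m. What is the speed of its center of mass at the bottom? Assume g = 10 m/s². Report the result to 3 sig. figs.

v ≈ 4.89 m/s

The moment of inertia is MR², giving k ≡ I/(MR²) = 1.
Since it rolls without slipping, ω = v/R and KE = ½Mv² + ½Iω² = ½(1+k)Mv² = Mv².
Energy conservation: Mv₀² + Mgh = Mv², so v² = v₀² + 2gh/(1+k).
v = √(1.56² + 2×10×2.15/2) = √23.93 ≈ 4.89 m/s.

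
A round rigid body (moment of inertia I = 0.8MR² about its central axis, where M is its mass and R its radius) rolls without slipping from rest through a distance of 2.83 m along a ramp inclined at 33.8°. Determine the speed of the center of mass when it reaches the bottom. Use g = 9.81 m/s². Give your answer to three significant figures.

With I = 0.8MR², the ratio k = I/(MR²) is 0.8.
Since it rolls without slipping, ω = v/R and KE = ½Mv² + ½Iω² = ½(1+k)Mv² = (9/10)Mv².
The vertical drop is h = L sinθ = 2.83 × sin33.8° = 1.574 m.
Setting Mgh = (9/10)Mv² gives v = √(2gh/(1+k)) = √(2·9.81·1.574/1.8) ≈ 4.14 m/s.

v ≈ 4.14 m/s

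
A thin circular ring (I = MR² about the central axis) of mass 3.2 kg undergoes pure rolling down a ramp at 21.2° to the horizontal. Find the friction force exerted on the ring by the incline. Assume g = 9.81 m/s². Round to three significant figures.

The moment of inertia is MR², giving k ≡ I/(MR²) = 1.
Translational: Mg sinθ − f = Ma. Rotational about the CM: fR = Iα = kMRa, so f = kMa.
Combining, a = g sinθ/(1+k) and f = kMa = kMg sinθ/(1+k).
f = 1 × 3.2 × 9.81 × sin21.2° / 2 ≈ 5.68 N.

f ≈ 5.68 N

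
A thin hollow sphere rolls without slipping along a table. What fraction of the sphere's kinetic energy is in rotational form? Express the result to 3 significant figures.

For this body I = (2/3)MR², i.e. k = I/(MR²) = 2/3.
With ω = v/R, KE_trans = ½Mv² and KE_rot = ½Iω² = ½kMv², so KE_total = ½(1+k)Mv².
The rotational fraction is therefore k/(1+k) = (2/3)/1.667 ≈ 0.400.

fraction ≈ 0.400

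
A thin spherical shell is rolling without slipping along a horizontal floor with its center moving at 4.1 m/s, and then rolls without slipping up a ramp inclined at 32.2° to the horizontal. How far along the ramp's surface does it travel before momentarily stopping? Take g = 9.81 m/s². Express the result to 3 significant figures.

Here I = (2/3)MR², so the shape factor k = I/(MR²) = 2/3.
The rolling condition ω = v/R makes the rotational term ½I(v/R)² = ½kMv², so KE_total = ½(1+k)Mv² = (5/6)Mv².
Setting this equal to Mgh gives the vertical rise h = (1+k)v₀²/(2g) = 1.667×4.1²/(2×9.81) = 1.428 m.
The distance along the slope is d = h/sinθ = 1.428/sin32.2° ≈ 2.68 m.

d ≈ 2.68 m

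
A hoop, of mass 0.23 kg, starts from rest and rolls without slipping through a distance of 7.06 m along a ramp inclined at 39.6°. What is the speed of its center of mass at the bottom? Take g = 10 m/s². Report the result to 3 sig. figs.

v ≈ 6.71 m/s

With I = MR², the ratio k = I/(MR²) is 1.
Rolling without slipping gives ω = v/R, so the total kinetic energy is ½Mv² + ½Iω² = ½(1+k)Mv² = Mv².
The vertical drop is h = L sinθ = 7.06 × sin39.6° = 4.5 m.
Energy conservation: Mgh = Mv², so v = √(2gh/(1+k)) = √(2 × 10 × 4.5 / 2) ≈ 6.71 m/s.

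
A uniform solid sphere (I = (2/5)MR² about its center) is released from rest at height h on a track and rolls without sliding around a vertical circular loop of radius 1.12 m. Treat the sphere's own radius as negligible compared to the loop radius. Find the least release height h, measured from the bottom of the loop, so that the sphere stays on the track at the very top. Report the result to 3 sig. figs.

The moment of inertia is (2/5)MR², giving k ≡ I/(MR²) = 0.4.
At the top of the loop, the minimum-contact condition is Mg = Mv_top²/r, so v_top² = gr.
With ω = v/R, the kinetic energy at speed v is ½(1+k)Mv² = (7/10)Mv².
Energy conservation from release (height h) to the top (height 2r): Mgh = Mg(2r) + (7/10)M·gr.
Thus h_min = 2r + (1+k)r/2 = r(2 + 1.4/2) = 1.12 × 2.7 ≈ 3.02 m.

h_min ≈ 3.02 m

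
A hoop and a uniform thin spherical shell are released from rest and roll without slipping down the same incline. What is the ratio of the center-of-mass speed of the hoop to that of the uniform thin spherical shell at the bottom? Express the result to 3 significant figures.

Each satisfies Mgh = ½(1+k)Mv² with k = I/(MR²), so v ∝ 1/√(1+k).
For the hoop k = 1; for the uniform thin spherical shell k = 2/3.
v₁/v₂ = √((1+k₂)/(1+k₁)) = √(1.667/2) ≈ 0.913.

v_ratio ≈ 0.913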